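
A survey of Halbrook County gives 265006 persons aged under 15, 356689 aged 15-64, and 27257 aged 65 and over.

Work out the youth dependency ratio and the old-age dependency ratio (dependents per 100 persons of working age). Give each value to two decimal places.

Youth dependency ratio = 265006 / 356689 × 100 = 74.30
Old-age dependency ratio = 27257 / 356689 × 100 = 7.64

Youth dependency ratio: 74.30
Old-age dependency ratio: 7.64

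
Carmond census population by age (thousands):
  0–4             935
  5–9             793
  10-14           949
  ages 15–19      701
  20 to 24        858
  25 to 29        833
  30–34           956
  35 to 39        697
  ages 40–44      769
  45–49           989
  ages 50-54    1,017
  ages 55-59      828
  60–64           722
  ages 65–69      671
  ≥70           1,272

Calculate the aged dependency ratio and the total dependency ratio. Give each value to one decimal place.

0–14: 935 + 793 + 949 = 2,677
15–64: 701 + 858 + 833 + 956 + 697 + 769 + 989 + 1,017 + 828 + 722 = 8,370
65+: 671 + 1,272 = 1,943
Old-age dependency ratio = 1,943 / 8,370 × 100 = 23.2
Total dependency ratio = (2,677 + 1,943) / 8,370 × 100 = 4,620 / 8,370 × 100 = 55.2

Old-age dependency ratio: 23.2
Total dependency ratio: 55.2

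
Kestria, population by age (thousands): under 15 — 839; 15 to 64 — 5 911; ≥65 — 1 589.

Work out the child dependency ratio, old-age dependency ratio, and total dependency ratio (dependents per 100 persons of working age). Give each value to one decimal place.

Youth dependency ratio: 14.2
Old-age dependency ratio: 26.9
Total dependency ratio: 41.1

Youth dependency ratio = 839 / 5 911 × 100 = 14.2
Old-age dependency ratio = 1 589 / 5 911 × 100 = 26.9
Total dependency ratio = (839 + 1 589) / 5 911 × 100 = 2 428 / 5 911 × 100 = 41.1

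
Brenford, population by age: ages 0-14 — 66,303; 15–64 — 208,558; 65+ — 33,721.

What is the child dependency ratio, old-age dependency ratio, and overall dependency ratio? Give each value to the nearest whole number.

Youth dependency ratio: 32
Old-age dependency ratio: 16
Total dependency ratio: 48

Youth dependency ratio = 66,303 / 208,558 × 100 = 32
Old-age dependency ratio = 33,721 / 208,558 × 100 = 16
Total dependency ratio = (66,303 + 33,721) / 208,558 × 100 = 100,024 / 208,558 × 100 = 48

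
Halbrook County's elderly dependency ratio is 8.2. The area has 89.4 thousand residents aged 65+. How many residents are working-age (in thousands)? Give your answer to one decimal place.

Working-age: 1090.2

Old-age dependency ratio = elderly / working-age × 100
8.2 = 89.4 / W × 100
⇒ 1090.2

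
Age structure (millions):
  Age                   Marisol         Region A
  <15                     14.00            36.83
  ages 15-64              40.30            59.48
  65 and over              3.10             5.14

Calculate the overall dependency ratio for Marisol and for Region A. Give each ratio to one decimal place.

Marisol: (14.00 + 3.10) / 40.30 × 100 = 17.10 / 40.30 × 100 = 42.4
Region A: (36.83 + 5.14) / 59.48 × 100 = 41.97 / 59.48 × 100 = 70.6

Marisol: 42.4
Region A: 70.6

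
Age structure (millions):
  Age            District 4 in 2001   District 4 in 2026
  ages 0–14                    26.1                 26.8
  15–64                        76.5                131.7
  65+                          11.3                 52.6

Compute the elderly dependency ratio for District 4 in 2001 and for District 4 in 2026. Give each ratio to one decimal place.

District 4 in 2001: 11.3 / 76.5 × 100 = 14.8
District 4 in 2026: 52.6 / 131.7 × 100 = 39.9

District 4 in 2001: 14.8
District 4 in 2026: 39.9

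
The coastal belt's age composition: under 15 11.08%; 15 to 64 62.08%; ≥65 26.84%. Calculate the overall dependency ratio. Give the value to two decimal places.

Total dependency ratio = (11.08 + 26.84) / 62.08 × 100 = 37.92 / 62.08 × 100 = 61.08

Total dependency ratio: 61.08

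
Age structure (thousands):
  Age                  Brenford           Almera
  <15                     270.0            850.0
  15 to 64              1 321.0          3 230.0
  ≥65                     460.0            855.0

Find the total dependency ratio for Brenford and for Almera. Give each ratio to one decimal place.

Brenford: 55.3
Almera: 52.8

Brenford: (270.0 + 460.0) / 1 321.0 × 100 = 730.0 / 1 321.0 × 100 = 55.3
Almera: (850.0 + 855.0) / 3 230.0 × 100 = 1 705.0 / 3 230.0 × 100 = 52.8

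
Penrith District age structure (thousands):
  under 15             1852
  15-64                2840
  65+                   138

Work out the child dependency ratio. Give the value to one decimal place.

Youth dependency ratio = 1852 / 2840 × 100 = 65.2

Youth dependency ratio: 65.2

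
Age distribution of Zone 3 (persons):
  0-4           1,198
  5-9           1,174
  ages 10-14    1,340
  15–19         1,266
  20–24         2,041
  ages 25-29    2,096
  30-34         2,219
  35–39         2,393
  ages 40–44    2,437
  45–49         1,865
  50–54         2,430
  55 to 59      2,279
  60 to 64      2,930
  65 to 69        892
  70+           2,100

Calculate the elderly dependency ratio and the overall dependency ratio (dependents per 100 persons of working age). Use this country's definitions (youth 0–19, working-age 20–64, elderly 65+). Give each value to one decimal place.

Old-age dependency ratio: 14.5
Total dependency ratio: 38.5

0–19: 1,198 + 1,174 + 1,340 + 1,266 = 4,978
20–64: 2,041 + 2,096 + 2,219 + 2,393 + 2,437 + 1,865 + 2,430 + 2,279 + 2,930 = 20,690
65+: 892 + 2,100 = 2,992
Old-age dependency ratio = 2,992 / 20,690 × 100 = 14.5
Total dependency ratio = (4,978 + 2,992) / 20,690 × 100 = 7,970 / 20,690 × 100 = 38.5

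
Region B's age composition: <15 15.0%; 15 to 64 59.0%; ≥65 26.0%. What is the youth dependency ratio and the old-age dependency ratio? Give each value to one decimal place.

Youth dependency ratio: 25.4
Old-age dependency ratio: 44.1

Youth dependency ratio = 15.0 / 59.0 × 100 = 25.4
Old-age dependency ratio = 26.0 / 59.0 × 100 = 44.1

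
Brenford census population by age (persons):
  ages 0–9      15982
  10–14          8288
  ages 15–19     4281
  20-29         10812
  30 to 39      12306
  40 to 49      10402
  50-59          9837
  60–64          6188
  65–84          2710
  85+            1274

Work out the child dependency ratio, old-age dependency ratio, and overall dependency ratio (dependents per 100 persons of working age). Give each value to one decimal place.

Youth dependency ratio: 45.1
Old-age dependency ratio: 7.4
Total dependency ratio: 52.5

0–14: 15982 + 8288 = 24270
15–64: 4281 + 10812 + 12306 + 10402 + 9837 + 6188 = 53826
65+: 2710 + 1274 = 3984
Youth dependency ratio = 24270 / 53826 × 100 = 45.1
Old-age dependency ratio = 3984 / 53826 × 100 = 7.4
Total dependency ratio = (24270 + 3984) / 53826 × 100 = 28254 / 53826 × 100 = 52.5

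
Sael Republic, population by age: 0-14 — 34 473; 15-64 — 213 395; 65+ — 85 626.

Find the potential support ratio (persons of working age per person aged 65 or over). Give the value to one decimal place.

Potential support ratio: 2.5

Potential support ratio = 213 395 / 85 626 = 2.5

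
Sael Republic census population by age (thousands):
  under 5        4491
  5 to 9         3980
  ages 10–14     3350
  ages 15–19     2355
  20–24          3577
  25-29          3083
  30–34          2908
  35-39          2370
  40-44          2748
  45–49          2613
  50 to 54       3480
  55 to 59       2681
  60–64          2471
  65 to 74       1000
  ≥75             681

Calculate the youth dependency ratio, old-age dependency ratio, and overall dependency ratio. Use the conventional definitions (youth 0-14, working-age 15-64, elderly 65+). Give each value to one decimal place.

0–14: 4491 + 3980 + 3350 = 11821
15–64: 2355 + 3577 + 3083 + 2908 + 2370 + 2748 + 2613 + 3480 + 2681 + 2471 = 28286
65+: 1000 + 681 = 1681
Youth dependency ratio = 11821 / 28286 × 100 = 41.8
Old-age dependency ratio = 1681 / 28286 × 100 = 5.9
Total dependency ratio = (11821 + 1681) / 28286 × 100 = 13502 / 28286 × 100 = 47.7

Youth dependency ratio: 41.8
Old-age dependency ratio: 5.9
Total dependency ratio: 47.7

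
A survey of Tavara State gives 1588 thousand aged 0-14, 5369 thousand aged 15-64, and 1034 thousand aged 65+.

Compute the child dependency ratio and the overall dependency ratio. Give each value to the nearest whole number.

Youth dependency ratio = 1588 / 5369 × 100 = 30
Total dependency ratio = (1588 + 1034) / 5369 × 100 = 2622 / 5369 × 100 = 49

Youth dependency ratio: 30
Total dependency ratio: 49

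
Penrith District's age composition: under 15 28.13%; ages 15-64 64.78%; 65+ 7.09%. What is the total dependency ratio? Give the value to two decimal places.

Total dependency ratio = (28.13 + 7.09) / 64.78 × 100 = 35.22 / 64.78 × 100 = 54.37

Total dependency ratio: 54.37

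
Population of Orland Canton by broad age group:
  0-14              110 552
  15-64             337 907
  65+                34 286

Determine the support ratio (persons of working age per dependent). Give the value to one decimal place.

Support ratio: 2.3

Support ratio = 337 907 / (110 552 + 34 286) = 337 907 / 144 838 = 2.3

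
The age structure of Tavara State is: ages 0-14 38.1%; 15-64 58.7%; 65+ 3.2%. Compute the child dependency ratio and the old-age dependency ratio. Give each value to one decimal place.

Youth dependency ratio = 38.1 / 58.7 × 100 = 64.9
Old-age dependency ratio = 3.2 / 58.7 × 100 = 5.5

Youth dependency ratio: 64.9
Old-age dependency ratio: 5.5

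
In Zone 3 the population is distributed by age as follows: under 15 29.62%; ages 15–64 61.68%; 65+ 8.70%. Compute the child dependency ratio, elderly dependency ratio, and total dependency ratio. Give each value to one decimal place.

Youth dependency ratio: 48.0
Old-age dependency ratio: 14.1
Total dependency ratio: 62.1

Youth dependency ratio = 29.62 / 61.68 × 100 = 48.0
Old-age dependency ratio = 8.70 / 61.68 × 100 = 14.1
Total dependency ratio = (29.62 + 8.70) / 61.68 × 100 = 38.32 / 61.68 × 100 = 62.1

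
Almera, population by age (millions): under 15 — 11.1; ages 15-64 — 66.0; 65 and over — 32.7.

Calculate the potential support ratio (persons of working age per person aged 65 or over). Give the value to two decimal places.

Potential support ratio: 2.02

Potential support ratio = 66.0 / 32.7 = 2.02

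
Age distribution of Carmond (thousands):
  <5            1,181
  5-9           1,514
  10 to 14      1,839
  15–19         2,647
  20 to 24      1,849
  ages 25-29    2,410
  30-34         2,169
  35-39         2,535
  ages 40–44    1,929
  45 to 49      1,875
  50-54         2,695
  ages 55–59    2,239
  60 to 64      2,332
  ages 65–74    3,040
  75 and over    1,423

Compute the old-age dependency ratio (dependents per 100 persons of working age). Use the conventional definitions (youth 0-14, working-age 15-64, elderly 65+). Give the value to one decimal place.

0–14: 1,181 + 1,514 + 1,839 = 4,534
15–64: 2,647 + 1,849 + 2,410 + 2,169 + 2,535 + 1,929 + 1,875 + 2,695 + 2,239 + 2,332 = 22,680
65+: 3,040 + 1,423 = 4,463
Old-age dependency ratio = 4,463 / 22,680 × 100 = 19.7

Old-age dependency ratio: 19.7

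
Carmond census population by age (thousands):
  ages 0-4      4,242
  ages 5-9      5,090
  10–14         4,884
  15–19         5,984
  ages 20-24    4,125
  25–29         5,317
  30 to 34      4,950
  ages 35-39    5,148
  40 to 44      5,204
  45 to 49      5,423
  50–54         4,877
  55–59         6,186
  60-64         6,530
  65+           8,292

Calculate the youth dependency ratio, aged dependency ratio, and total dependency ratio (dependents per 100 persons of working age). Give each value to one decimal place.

Youth dependency ratio: 26.5
Old-age dependency ratio: 15.4
Total dependency ratio: 41.9

0–14: 4,242 + 5,090 + 4,884 = 14,216
15–64: 5,984 + 4,125 + 5,317 + 4,950 + 5,148 + 5,204 + 5,423 + 4,877 + 6,186 + 6,530 = 53,744
65+: 8,292
Youth dependency ratio = 14,216 / 53,744 × 100 = 26.5
Old-age dependency ratio = 8,292 / 53,744 × 100 = 15.4
Total dependency ratio = (14,216 + 8,292) / 53,744 × 100 = 22,508 / 53,744 × 100 = 41.9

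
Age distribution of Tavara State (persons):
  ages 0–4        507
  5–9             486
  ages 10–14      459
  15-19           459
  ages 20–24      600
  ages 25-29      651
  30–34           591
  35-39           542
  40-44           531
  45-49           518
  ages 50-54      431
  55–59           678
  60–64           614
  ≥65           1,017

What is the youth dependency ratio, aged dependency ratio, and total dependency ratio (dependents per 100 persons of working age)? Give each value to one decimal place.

0–14: 507 + 486 + 459 = 1,452
15–64: 459 + 600 + 651 + 591 + 542 + 531 + 518 + 431 + 678 + 614 = 5,615
65+: 1,017
Youth dependency ratio = 1,452 / 5,615 × 100 = 25.9
Old-age dependency ratio = 1,017 / 5,615 × 100 = 18.1
Total dependency ratio = (1,452 + 1,017) / 5,615 × 100 = 2,469 / 5,615 × 100 = 44.0

Youth dependency ratio: 25.9
Old-age dependency ratio: 18.1
Total dependency ratio: 44.0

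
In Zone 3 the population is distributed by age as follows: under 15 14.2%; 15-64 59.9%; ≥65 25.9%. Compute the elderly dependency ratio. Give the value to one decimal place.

Old-age dependency ratio = 25.9 / 59.9 × 100 = 43.2

Old-age dependency ratio: 43.2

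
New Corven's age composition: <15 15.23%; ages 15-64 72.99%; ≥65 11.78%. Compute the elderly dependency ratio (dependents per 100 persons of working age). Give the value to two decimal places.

Old-age dependency ratio: 16.14

Old-age dependency ratio = 11.78 / 72.99 × 100 = 16.14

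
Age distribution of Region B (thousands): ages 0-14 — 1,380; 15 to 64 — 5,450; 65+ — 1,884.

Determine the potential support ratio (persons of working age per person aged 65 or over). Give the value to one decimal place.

Potential support ratio: 2.9

Potential support ratio = 5,450 / 1,884 = 2.9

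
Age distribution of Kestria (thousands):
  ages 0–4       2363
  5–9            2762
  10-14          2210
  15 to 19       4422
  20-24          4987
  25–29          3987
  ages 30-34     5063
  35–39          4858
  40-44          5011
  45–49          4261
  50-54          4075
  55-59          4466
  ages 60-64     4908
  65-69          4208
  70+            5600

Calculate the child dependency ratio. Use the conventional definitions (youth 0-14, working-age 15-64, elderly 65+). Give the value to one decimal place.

Youth dependency ratio: 15.9

0–14: 2363 + 2762 + 2210 = 7335
15–64: 4422 + 4987 + 3987 + 5063 + 4858 + 5011 + 4261 + 4075 + 4466 + 4908 = 46038
65+: 4208 + 5600 = 9808
Youth dependency ratio = 7335 / 46038 × 100 = 15.9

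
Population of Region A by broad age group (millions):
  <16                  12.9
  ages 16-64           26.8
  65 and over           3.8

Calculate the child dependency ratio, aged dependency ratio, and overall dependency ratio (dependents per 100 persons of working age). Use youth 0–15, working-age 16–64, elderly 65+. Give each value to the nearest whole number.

Youth dependency ratio: 48
Old-age dependency ratio: 14
Total dependency ratio: 62

Youth dependency ratio = 12.9 / 26.8 × 100 = 48
Old-age dependency ratio = 3.8 / 26.8 × 100 = 14
Total dependency ratio = (12.9 + 3.8) / 26.8 × 100 = 16.7 / 26.8 × 100 = 62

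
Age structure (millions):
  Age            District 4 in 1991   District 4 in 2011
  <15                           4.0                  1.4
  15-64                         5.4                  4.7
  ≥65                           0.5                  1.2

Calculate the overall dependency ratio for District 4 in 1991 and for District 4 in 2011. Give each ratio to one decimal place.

District 4 in 1991: (4.0 + 0.5) / 5.4 × 100 = 4.5 / 5.4 × 100 = 83.3
District 4 in 2011: (1.4 + 1.2) / 4.7 × 100 = 2.6 / 4.7 × 100 = 55.3

District 4 in 1991: 83.3
District 4 in 2011: 55.3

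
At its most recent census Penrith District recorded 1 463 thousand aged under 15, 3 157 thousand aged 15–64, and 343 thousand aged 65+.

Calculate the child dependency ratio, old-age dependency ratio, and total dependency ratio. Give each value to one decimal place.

Youth dependency ratio = 1 463 / 3 157 × 100 = 46.3
Old-age dependency ratio = 343 / 3 157 × 100 = 10.9
Total dependency ratio = (1 463 + 343) / 3 157 × 100 = 1 806 / 3 157 × 100 = 57.2

Youth dependency ratio: 46.3
Old-age dependency ratio: 10.9
Total dependency ratio: 57.2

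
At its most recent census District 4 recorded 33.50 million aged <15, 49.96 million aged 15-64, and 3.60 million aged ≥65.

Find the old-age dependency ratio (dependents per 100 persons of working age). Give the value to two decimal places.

Old-age dependency ratio: 7.21

Old-age dependency ratio = 3.60 / 49.96 × 100 = 7.21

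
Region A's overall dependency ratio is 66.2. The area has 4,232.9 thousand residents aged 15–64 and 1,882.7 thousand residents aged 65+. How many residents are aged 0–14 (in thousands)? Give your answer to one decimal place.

Aged 0–14: 919.5

Total dependency ratio = (youth + elderly) / working-age × 100
66.2 = (Y + 1,882.7) / 4,232.9 × 100
⇒ 919.5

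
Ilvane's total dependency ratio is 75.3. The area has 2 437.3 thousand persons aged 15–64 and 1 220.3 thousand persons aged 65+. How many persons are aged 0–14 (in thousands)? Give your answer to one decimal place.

Aged 0–14: 615.0

Total dependency ratio = (youth + elderly) / working-age × 100
75.3 = (Y + 1 220.3) / 2 437.3 × 100
⇒ 615.0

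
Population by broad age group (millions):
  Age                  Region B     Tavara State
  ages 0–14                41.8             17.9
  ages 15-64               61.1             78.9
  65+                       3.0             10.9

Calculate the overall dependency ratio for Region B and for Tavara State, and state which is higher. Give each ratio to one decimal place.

Region B: (41.8 + 3.0) / 61.1 × 100 = 44.8 / 61.1 × 100 = 73.3
Tavara State: (17.9 + 10.9) / 78.9 × 100 = 28.8 / 78.9 × 100 = 36.5

Region B: 73.3
Tavara State: 36.5
Higher: Region B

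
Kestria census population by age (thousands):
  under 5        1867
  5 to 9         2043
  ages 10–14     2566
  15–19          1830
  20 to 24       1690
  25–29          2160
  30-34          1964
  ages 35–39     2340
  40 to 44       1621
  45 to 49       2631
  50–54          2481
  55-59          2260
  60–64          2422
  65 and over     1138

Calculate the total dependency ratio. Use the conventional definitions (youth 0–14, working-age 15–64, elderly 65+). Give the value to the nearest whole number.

0–14: 1867 + 2043 + 2566 = 6476
15–64: 1830 + 1690 + 2160 + 1964 + 2340 + 1621 + 2631 + 2481 + 2260 + 2422 = 21399
65+: 1138
Total dependency ratio = (6476 + 1138) / 21399 × 100 = 7614 / 21399 × 100 = 36

Total dependency ratio: 36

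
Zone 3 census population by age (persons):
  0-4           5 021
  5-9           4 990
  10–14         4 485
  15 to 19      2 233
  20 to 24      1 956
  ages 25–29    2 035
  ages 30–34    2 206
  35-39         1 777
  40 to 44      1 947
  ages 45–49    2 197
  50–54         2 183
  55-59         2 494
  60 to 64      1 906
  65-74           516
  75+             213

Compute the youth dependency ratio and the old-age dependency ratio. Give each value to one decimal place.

0–14: 5 021 + 4 990 + 4 485 = 14 496
15–64: 2 233 + 1 956 + 2 035 + 2 206 + 1 777 + 1 947 + 2 197 + 2 183 + 2 494 + 1 906 = 20 934
65+: 516 + 213 = 729
Youth dependency ratio = 14 496 / 20 934 × 100 = 69.2
Old-age dependency ratio = 729 / 20 934 × 100 = 3.5

Youth dependency ratio: 69.2
Old-age dependency ratio: 3.5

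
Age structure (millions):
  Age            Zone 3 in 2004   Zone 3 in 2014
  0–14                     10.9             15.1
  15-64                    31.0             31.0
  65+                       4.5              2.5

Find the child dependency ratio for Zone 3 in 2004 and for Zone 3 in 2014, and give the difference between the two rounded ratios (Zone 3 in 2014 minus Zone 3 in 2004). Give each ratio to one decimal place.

Zone 3 in 2004: 10.9 / 31.0 × 100 = 35.2
Zone 3 in 2014: 15.1 / 31.0 × 100 = 48.7

Zone 3 in 2004: 35.2
Zone 3 in 2014: 48.7
Difference: +13.5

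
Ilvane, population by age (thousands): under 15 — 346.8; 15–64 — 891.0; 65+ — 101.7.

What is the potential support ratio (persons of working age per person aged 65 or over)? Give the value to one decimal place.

Potential support ratio: 8.8

Potential support ratio = 891.0 / 101.7 = 8.8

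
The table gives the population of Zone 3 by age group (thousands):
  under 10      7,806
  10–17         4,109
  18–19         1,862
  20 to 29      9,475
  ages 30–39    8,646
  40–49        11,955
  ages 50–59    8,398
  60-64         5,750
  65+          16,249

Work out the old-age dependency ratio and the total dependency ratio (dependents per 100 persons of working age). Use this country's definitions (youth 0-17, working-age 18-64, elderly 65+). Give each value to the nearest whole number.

0–17: 7,806 + 4,109 = 11,915
18–64: 1,862 + 9,475 + 8,646 + 11,955 + 8,398 + 5,750 = 46,086
65+: 16,249
Old-age dependency ratio = 16,249 / 46,086 × 100 = 35
Total dependency ratio = (11,915 + 16,249) / 46,086 × 100 = 28,164 / 46,086 × 100 = 61

Old-age dependency ratio: 35
Total dependency ratio: 61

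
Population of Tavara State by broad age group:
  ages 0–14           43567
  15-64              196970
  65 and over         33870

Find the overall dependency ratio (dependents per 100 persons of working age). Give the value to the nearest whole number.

Total dependency ratio = (43567 + 33870) / 196970 × 100 = 77437 / 196970 × 100 = 39

Total dependency ratio: 39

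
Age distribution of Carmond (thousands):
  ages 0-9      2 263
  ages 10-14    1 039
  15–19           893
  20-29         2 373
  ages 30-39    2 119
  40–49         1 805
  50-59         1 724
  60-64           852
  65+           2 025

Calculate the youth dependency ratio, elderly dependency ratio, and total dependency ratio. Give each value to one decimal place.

0–14: 2 263 + 1 039 = 3 302
15–64: 893 + 2 373 + 2 119 + 1 805 + 1 724 + 852 = 9 766
65+: 2 025
Youth dependency ratio = 3 302 / 9 766 × 100 = 33.8
Old-age dependency ratio = 2 025 / 9 766 × 100 = 20.7
Total dependency ratio = (3 302 + 2 025) / 9 766 × 100 = 5 327 / 9 766 × 100 = 54.5

Youth dependency ratio: 33.8
Old-age dependency ratio: 20.7
Total dependency ratio: 54.5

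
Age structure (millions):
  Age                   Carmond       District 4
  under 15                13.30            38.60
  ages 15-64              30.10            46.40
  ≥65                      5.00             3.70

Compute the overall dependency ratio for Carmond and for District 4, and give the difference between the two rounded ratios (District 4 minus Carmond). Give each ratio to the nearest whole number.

Carmond: (13.30 + 5.00) / 30.10 × 100 = 18.30 / 30.10 × 100 = 61
District 4: (38.60 + 3.70) / 46.40 × 100 = 42.30 / 46.40 × 100 = 91

Carmond: 61
District 4: 91
Difference: +30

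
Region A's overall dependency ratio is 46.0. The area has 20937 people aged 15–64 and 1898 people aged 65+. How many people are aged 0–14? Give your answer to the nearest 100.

Aged 0–14: 7700

Total dependency ratio = (youth + elderly) / working-age × 100
46.0 = (Y + 1898) / 20937 × 100
⇒ 7700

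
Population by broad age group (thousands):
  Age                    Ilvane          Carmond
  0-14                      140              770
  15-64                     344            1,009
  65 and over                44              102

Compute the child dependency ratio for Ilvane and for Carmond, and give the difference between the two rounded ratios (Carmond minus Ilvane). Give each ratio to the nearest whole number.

Ilvane: 140 / 344 × 100 = 41
Carmond: 770 / 1,009 × 100 = 76

Ilvane: 41
Carmond: 76
Difference: +35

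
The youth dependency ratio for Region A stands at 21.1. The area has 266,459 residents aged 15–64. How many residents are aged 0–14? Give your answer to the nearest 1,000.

Aged 0–14: 56,000

Youth dependency ratio = youth / working-age × 100
21.1 = Y / 266,459 × 100
⇒ 56,000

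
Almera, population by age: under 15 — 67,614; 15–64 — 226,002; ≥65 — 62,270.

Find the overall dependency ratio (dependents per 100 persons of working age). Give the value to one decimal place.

Total dependency ratio = (67,614 + 62,270) / 226,002 × 100 = 129,884 / 226,002 × 100 = 57.5

Total dependency ratio: 57.5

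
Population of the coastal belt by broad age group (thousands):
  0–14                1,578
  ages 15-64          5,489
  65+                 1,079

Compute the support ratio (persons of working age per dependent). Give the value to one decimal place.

Support ratio = 5,489 / (1,578 + 1,079) = 5,489 / 2,657 = 2.1

Support ratio: 2.1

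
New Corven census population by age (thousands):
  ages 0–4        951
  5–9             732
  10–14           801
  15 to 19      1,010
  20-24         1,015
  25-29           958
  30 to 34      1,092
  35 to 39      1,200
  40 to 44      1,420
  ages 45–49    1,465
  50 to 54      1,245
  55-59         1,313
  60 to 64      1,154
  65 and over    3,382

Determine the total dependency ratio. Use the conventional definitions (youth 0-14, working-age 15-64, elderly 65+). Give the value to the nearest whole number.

0–14: 951 + 732 + 801 = 2,484
15–64: 1,010 + 1,015 + 958 + 1,092 + 1,200 + 1,420 + 1,465 + 1,245 + 1,313 + 1,154 = 11,872
65+: 3,382
Total dependency ratio = (2,484 + 3,382) / 11,872 × 100 = 5,866 / 11,872 × 100 = 49

Total dependency ratio: 49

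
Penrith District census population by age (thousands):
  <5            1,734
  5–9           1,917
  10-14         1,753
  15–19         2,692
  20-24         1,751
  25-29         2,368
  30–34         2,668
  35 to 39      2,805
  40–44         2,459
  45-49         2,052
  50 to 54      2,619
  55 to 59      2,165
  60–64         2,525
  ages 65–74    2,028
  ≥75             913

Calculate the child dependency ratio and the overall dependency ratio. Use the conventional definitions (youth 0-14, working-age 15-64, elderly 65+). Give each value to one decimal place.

Youth dependency ratio: 22.4
Total dependency ratio: 34.6

0–14: 1,734 + 1,917 + 1,753 = 5,404
15–64: 2,692 + 1,751 + 2,368 + 2,668 + 2,805 + 2,459 + 2,052 + 2,619 + 2,165 + 2,525 = 24,104
65+: 2,028 + 913 = 2,941
Youth dependency ratio = 5,404 / 24,104 × 100 = 22.4
Total dependency ratio = (5,404 + 2,941) / 24,104 × 100 = 8,345 / 24,104 × 100 = 34.6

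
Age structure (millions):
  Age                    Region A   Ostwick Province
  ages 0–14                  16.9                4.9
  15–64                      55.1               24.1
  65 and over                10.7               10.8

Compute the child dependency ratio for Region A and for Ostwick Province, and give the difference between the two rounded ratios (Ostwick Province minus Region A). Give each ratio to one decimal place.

Region A: 16.9 / 55.1 × 100 = 30.7
Ostwick Province: 4.9 / 24.1 × 100 = 20.3

Region A: 30.7
Ostwick Province: 20.3
Difference: -10.4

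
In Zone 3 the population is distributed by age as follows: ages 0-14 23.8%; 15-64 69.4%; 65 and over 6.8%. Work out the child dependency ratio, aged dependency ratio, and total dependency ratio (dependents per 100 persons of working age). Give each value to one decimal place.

Youth dependency ratio: 34.3
Old-age dependency ratio: 9.8
Total dependency ratio: 44.1

Youth dependency ratio = 23.8 / 69.4 × 100 = 34.3
Old-age dependency ratio = 6.8 / 69.4 × 100 = 9.8
Total dependency ratio = (23.8 + 6.8) / 69.4 × 100 = 30.6 / 69.4 × 100 = 44.1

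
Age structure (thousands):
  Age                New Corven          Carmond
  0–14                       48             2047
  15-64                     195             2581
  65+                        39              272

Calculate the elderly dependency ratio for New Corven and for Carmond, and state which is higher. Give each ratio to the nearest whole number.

New Corven: 20
Carmond: 11
Higher: New Corven

New Corven: 39 / 195 × 100 = 20
Carmond: 272 / 2581 × 100 = 11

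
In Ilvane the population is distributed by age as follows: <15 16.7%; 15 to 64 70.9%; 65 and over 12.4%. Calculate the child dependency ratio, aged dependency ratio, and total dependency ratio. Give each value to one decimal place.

Youth dependency ratio = 16.7 / 70.9 × 100 = 23.6
Old-age dependency ratio = 12.4 / 70.9 × 100 = 17.5
Total dependency ratio = (16.7 + 12.4) / 70.9 × 100 = 29.1 / 70.9 × 100 = 41.0

Youth dependency ratio: 23.6
Old-age dependency ratio: 17.5
Total dependency ratio: 41.0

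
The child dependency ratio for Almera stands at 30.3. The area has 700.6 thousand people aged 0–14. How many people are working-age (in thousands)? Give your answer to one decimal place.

Working-age: 2312.2

Youth dependency ratio = youth / working-age × 100
30.3 = 700.6 / W × 100
⇒ 2312.2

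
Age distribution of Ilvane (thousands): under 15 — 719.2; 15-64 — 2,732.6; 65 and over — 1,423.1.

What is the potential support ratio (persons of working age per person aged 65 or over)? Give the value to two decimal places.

Potential support ratio = 2,732.6 / 1,423.1 = 1.92

Potential support ratio: 1.92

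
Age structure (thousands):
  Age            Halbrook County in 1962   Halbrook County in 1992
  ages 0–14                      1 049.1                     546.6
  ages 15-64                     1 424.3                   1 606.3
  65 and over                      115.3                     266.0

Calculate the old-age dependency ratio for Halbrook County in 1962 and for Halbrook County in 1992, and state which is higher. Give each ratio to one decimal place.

Halbrook County in 1962: 8.1
Halbrook County in 1992: 16.6
Higher: Halbrook County in 1992

Halbrook County in 1962: 115.3 / 1 424.3 × 100 = 8.1
Halbrook County in 1992: 266.0 / 1 606.3 × 100 = 16.6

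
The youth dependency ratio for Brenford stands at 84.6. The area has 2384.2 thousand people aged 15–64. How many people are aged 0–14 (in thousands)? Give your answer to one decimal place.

Youth dependency ratio = youth / working-age × 100
84.6 = Y / 2384.2 × 100
⇒ 2017.0

Aged 0–14: 2017.0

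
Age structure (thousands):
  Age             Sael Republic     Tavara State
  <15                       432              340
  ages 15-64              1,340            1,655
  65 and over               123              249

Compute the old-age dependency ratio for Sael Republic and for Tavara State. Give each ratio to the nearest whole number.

Sael Republic: 123 / 1,340 × 100 = 9
Tavara State: 249 / 1,655 × 100 = 15

Sael Republic: 9
Tavara State: 15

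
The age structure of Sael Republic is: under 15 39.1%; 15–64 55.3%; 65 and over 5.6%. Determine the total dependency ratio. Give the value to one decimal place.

Total dependency ratio: 80.8

Total dependency ratio = (39.1 + 5.6) / 55.3 × 100 = 44.7 / 55.3 × 100 = 80.8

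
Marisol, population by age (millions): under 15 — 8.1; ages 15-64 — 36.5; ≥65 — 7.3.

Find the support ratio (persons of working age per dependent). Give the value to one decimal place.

Support ratio: 2.4

Support ratio = 36.5 / (8.1 + 7.3) = 36.5 / 15.4 = 2.4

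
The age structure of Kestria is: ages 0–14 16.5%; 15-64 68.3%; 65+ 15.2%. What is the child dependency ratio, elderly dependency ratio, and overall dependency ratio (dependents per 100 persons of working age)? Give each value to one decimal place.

Youth dependency ratio = 16.5 / 68.3 × 100 = 24.2
Old-age dependency ratio = 15.2 / 68.3 × 100 = 22.3
Total dependency ratio = (16.5 + 15.2) / 68.3 × 100 = 31.7 / 68.3 × 100 = 46.4

Youth dependency ratio: 24.2
Old-age dependency ratio: 22.3
Total dependency ratio: 46.4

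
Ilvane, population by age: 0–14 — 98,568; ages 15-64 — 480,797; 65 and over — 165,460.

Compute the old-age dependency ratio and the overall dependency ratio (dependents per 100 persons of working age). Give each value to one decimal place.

Old-age dependency ratio: 34.4
Total dependency ratio: 54.9

Old-age dependency ratio = 165,460 / 480,797 × 100 = 34.4
Total dependency ratio = (98,568 + 165,460) / 480,797 × 100 = 264,028 / 480,797 × 100 = 54.9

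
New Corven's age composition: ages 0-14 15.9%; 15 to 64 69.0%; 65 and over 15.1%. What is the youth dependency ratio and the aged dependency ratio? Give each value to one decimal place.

Youth dependency ratio = 15.9 / 69.0 × 100 = 23.0
Old-age dependency ratio = 15.1 / 69.0 × 100 = 21.9

Youth dependency ratio: 23.0
Old-age dependency ratio: 21.9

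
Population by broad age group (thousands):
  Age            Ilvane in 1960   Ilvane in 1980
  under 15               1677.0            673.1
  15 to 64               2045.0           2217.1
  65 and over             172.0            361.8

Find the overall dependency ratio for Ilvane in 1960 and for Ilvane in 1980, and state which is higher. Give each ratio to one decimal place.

Ilvane in 1960: 90.4
Ilvane in 1980: 46.7
Higher: Ilvane in 1960

Ilvane in 1960: (1677.0 + 172.0) / 2045.0 × 100 = 1849.0 / 2045.0 × 100 = 90.4
Ilvane in 1980: (673.1 + 361.8) / 2217.1 × 100 = 1034.9 / 2217.1 × 100 = 46.7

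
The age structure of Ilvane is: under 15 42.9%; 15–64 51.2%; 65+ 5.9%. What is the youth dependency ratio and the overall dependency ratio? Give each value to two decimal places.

Youth dependency ratio = 42.9 / 51.2 × 100 = 83.79
Total dependency ratio = (42.9 + 5.9) / 51.2 × 100 = 48.8 / 51.2 × 100 = 95.31

Youth dependency ratio: 83.79
Total dependency ratio: 95.31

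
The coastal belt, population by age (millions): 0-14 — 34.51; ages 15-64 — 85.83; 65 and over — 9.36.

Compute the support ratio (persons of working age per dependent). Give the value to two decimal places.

Support ratio = 85.83 / (34.51 + 9.36) = 85.83 / 43.87 = 1.96

Support ratio: 1.96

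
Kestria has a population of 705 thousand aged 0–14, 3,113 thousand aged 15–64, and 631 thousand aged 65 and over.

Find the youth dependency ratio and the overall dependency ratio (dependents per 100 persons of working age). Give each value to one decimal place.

Youth dependency ratio = 705 / 3,113 × 100 = 22.6
Total dependency ratio = (705 + 631) / 3,113 × 100 = 1,336 / 3,113 × 100 = 42.9

Youth dependency ratio: 22.6
Total dependency ratio: 42.9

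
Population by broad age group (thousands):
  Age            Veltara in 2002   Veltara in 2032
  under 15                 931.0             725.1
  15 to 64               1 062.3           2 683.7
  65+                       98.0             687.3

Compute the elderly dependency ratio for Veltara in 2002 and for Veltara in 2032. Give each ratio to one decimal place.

Veltara in 2002: 9.2
Veltara in 2032: 25.6

Veltara in 2002: 98.0 / 1 062.3 × 100 = 9.2
Veltara in 2032: 687.3 / 2 683.7 × 100 = 25.6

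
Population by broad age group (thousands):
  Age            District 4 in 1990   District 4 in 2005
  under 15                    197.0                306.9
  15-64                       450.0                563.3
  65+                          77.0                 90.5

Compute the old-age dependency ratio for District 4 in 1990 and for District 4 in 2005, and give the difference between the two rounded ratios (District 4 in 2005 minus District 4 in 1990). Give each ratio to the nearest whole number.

District 4 in 1990: 77.0 / 450.0 × 100 = 17
District 4 in 2005: 90.5 / 563.3 × 100 = 16

District 4 in 1990: 17
District 4 in 2005: 16
Difference: -1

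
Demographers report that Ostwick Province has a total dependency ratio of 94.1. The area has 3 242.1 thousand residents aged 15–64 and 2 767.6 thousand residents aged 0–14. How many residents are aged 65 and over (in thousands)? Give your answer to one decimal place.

Total dependency ratio = (youth + elderly) / working-age × 100
94.1 = (2 767.6 + E) / 3 242.1 × 100
⇒ 283.2

Aged 65 and over: 283.2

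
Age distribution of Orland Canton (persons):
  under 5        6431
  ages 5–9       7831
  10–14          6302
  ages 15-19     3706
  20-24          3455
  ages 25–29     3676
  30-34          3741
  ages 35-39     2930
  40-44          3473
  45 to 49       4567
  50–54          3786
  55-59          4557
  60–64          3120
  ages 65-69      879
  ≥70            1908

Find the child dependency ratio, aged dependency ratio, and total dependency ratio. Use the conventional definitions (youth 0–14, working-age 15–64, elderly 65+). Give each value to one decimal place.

Youth dependency ratio: 55.6
Old-age dependency ratio: 7.5
Total dependency ratio: 63.1

0–14: 6431 + 7831 + 6302 = 20564
15–64: 3706 + 3455 + 3676 + 3741 + 2930 + 3473 + 4567 + 3786 + 4557 + 3120 = 37011
65+: 879 + 1908 = 2787
Youth dependency ratio = 20564 / 37011 × 100 = 55.6
Old-age dependency ratio = 2787 / 37011 × 100 = 7.5
Total dependency ratio = (20564 + 2787) / 37011 × 100 = 23351 / 37011 × 100 = 63.1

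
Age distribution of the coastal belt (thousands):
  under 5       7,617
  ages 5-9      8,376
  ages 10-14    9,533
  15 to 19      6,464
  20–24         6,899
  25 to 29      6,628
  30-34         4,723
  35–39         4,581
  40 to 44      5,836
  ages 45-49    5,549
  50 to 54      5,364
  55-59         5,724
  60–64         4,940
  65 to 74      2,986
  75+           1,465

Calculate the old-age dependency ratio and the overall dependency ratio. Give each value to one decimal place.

Old-age dependency ratio: 7.8
Total dependency ratio: 52.9

0–14: 7,617 + 8,376 + 9,533 = 25,526
15–64: 6,464 + 6,899 + 6,628 + 4,723 + 4,581 + 5,836 + 5,549 + 5,364 + 5,724 + 4,940 = 56,708
65+: 2,986 + 1,465 = 4,451
Old-age dependency ratio = 4,451 / 56,708 × 100 = 7.8
Total dependency ratio = (25,526 + 4,451) / 56,708 × 100 = 29,977 / 56,708 × 100 = 52.9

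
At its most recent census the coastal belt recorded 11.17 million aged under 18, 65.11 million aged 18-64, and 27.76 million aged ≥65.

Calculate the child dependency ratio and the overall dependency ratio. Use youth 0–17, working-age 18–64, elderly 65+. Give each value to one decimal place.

Youth dependency ratio = 11.17 / 65.11 × 100 = 17.2
Total dependency ratio = (11.17 + 27.76) / 65.11 × 100 = 38.93 / 65.11 × 100 = 59.8

Youth dependency ratio: 17.2
Total dependency ratio: 59.8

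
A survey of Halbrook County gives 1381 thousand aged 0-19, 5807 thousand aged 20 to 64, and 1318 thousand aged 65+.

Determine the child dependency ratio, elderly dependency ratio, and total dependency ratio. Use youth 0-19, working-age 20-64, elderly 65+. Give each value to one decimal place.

Youth dependency ratio: 23.8
Old-age dependency ratio: 22.7
Total dependency ratio: 46.5

Youth dependency ratio = 1381 / 5807 × 100 = 23.8
Old-age dependency ratio = 1318 / 5807 × 100 = 22.7
Total dependency ratio = (1381 + 1318) / 5807 × 100 = 2699 / 5807 × 100 = 46.5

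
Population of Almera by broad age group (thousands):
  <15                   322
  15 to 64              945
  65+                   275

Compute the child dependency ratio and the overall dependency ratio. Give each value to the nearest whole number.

Youth dependency ratio: 34
Total dependency ratio: 63

Youth dependency ratio = 322 / 945 × 100 = 34
Total dependency ratio = (322 + 275) / 945 × 100 = 597 / 945 × 100 = 63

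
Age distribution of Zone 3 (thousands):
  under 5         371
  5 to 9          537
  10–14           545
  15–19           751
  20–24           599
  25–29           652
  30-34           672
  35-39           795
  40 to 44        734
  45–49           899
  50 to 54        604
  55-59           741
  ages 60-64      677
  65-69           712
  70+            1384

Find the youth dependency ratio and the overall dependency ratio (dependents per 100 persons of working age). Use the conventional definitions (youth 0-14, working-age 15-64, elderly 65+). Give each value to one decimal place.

0–14: 371 + 537 + 545 = 1453
15–64: 751 + 599 + 652 + 672 + 795 + 734 + 899 + 604 + 741 + 677 = 7124
65+: 712 + 1384 = 2096
Youth dependency ratio = 1453 / 7124 × 100 = 20.4
Total dependency ratio = (1453 + 2096) / 7124 × 100 = 3549 / 7124 × 100 = 49.8

Youth dependency ratio: 20.4
Total dependency ratio: 49.8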